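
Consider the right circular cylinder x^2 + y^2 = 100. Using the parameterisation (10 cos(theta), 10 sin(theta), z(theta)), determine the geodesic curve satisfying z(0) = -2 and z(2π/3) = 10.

Parameterise the cylinder of radius R = 10 as
    r(θ) = (10 cos θ, 10 sin θ, z(θ)).
The arc-length element is
    ds = sqrt(100 + (dz/dθ)^2) dθ,
so the Lagrangian is L = sqrt(100 + z'^2).
L depends on z' only, not on z or θ, so ∂L/∂z = 0 and
    ∂L/∂z' = z' / sqrt(100 + z'^2).
The Euler-Lagrange equation gives
    d/dθ( z' / sqrt(100 + z'^2) ) = 0,
so z' is constant. Integrating once:
    z(θ) = a θ + b,
a helix on the cylinder (a straight line when the cylinder is unrolled). The constants a, b are determined by the endpoint conditions.
With endpoint conditions z(0) = -2 and z(2π/3) = 10: from z(0) = b we get b = -2, and a·2π/3 + -2 = 10 gives a = 18/π, so
    z(θ) = (18/π) θ − 2.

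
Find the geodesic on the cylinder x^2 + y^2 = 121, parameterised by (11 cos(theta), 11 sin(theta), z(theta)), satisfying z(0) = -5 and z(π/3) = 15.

Parameterise the cylinder of radius R = 11 as
    r(θ) = (11 cos θ, 11 sin θ, z(θ)).
The arc-length element is
    ds = sqrt(121 + (dz/dθ)^2) dθ,
so the Lagrangian is L = sqrt(121 + z'^2).
L depends on z' only, not on z or θ, so ∂L/∂z = 0 and
    ∂L/∂z' = z' / sqrt(121 + z'^2).
The Euler-Lagrange equation gives
    d/dθ( z' / sqrt(121 + z'^2) ) = 0,
so z' is constant. Integrating once:
    z(θ) = a θ + b,
a helix on the cylinder (a straight line when the cylinder is unrolled). The constants a, b are determined by the endpoint conditions.
With endpoint conditions z(0) = -5 and z(π/3) = 15: from z(0) = b we get b = -5, and a·π/3 + -5 = 15 gives a = 60/π, so
    z(θ) = (60/π) θ − 5.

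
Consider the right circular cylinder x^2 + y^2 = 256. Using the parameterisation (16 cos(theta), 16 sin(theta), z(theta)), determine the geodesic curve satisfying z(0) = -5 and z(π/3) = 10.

Parameterise the cylinder of radius R = 16 as
    r(θ) = (16 cos θ, 16 sin θ, z(θ)).
The arc-length element is
    ds = sqrt(256 + (dz/dθ)^2) dθ,
so the Lagrangian is L = sqrt(256 + z'^2).
L depends on z' only, not on z or θ, so ∂L/∂z = 0 and
    ∂L/∂z' = z' / sqrt(256 + z'^2).
The Euler-Lagrange equation gives
    d/dθ( z' / sqrt(256 + z'^2) ) = 0,
so z' is constant. Integrating once:
    z(θ) = a θ + b,
a helix on the cylinder (a straight line when the cylinder is unrolled). The constants a, b are determined by the endpoint conditions.
With endpoint conditions z(0) = -5 and z(π/3) = 10: from z(0) = b we get b = -5, and a·π/3 + -5 = 10 gives a = 45/π, so
    z(θ) = (45/π) θ − 5.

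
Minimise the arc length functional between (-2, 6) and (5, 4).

Arc-length functional: J[y] = ∫ sqrt(1 + (y')^2) dx.
Lagrangian L = sqrt(1 + (y')^2) has no explicit y dependence, so ∂L/∂y = 0 and the Euler-Lagrange equation gives
    d/dx( y' / sqrt(1 + (y')^2) ) = 0  ⇒  y' / sqrt(1 + (y')^2) = const.
Hence y' is constant, so y(x) is affine.
Fitting the endpoints (-2, 6) and (5, 4):
    slope m = (4 − 6) / (5 − (-2)) = -2/7,
    intercept c = 6 − m·(-2) = 38/7.
Extremal: y(x) = (-2/7) x + 38/7.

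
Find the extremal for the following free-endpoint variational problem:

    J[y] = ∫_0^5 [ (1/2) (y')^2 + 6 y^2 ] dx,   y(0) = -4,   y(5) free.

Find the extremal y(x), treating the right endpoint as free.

The Lagrangian L = (1/2) (y')^2 + 6 y^2 gives
    ∂L/∂y = 12 y,   ∂L/∂y' = y'.
Euler-Lagrange: y'' − 12 y = 0.
With k = sqrt(12), the general solution is
    y(x) = A cosh(sqrt(12) x) + B sinh(sqrt(12) x).
Fixed left endpoint y(0) = -4 ⇒ A = -4.
The right endpoint x = 5 is free, so the natural (transversality) condition is ∂L/∂y' |_{x=5} = 0, i.e. y'(5) = 0.
Compute y'(x) = A k sinh(k x) + B k cosh(k x), so
    y'(5) = A k sinh(k·5) + B k cosh(k·5) = 0
    ⇒ B = −A tanh(k·5) = 4 tanh(sqrt(12)·5).
Therefore the extremal is
    y(x) = −4 cosh(sqrt(12) x) + 4 tanh(sqrt(12)·5) sinh(sqrt(12) x).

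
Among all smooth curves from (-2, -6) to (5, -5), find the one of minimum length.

Arc-length functional: J[y] = ∫ sqrt(1 + (y')^2) dx.
Lagrangian L = sqrt(1 + (y')^2) has no explicit y dependence, so ∂L/∂y = 0 and the Euler-Lagrange equation gives
    d/dx( y' / sqrt(1 + (y')^2) ) = 0  ⇒  y' / sqrt(1 + (y')^2) = const.
Hence y' is constant, so y(x) is affine.
Fitting the endpoints (-2, -6) and (5, -5):
    slope m = ((-5) − (-6)) / (5 − (-2)) = 1/7,
    intercept c = (-6) − m·(-2) = -40/7.
Extremal: y(x) = (1/7) x - 40/7.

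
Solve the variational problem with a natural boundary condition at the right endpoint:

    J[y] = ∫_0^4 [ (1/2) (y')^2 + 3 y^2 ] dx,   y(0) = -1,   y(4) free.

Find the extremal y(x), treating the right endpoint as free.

The Lagrangian L = (1/2) (y')^2 + 3 y^2 gives
    ∂L/∂y = 6 y,   ∂L/∂y' = y'.
Euler-Lagrange: y'' − 6 y = 0.
With k = sqrt(6), the general solution is
    y(x) = A cosh(sqrt(6) x) + B sinh(sqrt(6) x).
Fixed left endpoint y(0) = -1 ⇒ A = -1.
The right endpoint x = 4 is free, so the natural (transversality) condition is ∂L/∂y' |_{x=4} = 0, i.e. y'(4) = 0.
Compute y'(x) = A k sinh(k x) + B k cosh(k x), so
    y'(4) = A k sinh(k·4) + B k cosh(k·4) = 0
    ⇒ B = −A tanh(k·4) = tanh(sqrt(6)·4).
Therefore the extremal is
    y(x) = −cosh(sqrt(6) x) + tanh(sqrt(6)·4) sinh(sqrt(6) x).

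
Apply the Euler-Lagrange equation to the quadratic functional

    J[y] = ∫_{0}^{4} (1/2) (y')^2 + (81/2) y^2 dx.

The Lagrangian is L = (1/2) (y')^2 + (81/2) y^2.
Compute ∂L/∂y = 81y, ∂L/∂y' = y'.
The Euler-Lagrange equation d/dx(∂L/∂y') − ∂L/∂y = 0 reduces to
    y'' − 81 y = 0.
Its general solution is
    y(x) = A e^(9x) + B e^(−9x),
with A, B fixed by the endpoint conditions.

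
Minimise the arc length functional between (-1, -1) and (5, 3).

Arc-length functional: J[y] = ∫ sqrt(1 + (y')^2) dx.
Lagrangian L = sqrt(1 + (y')^2) has no explicit y dependence, so ∂L/∂y = 0 and the Euler-Lagrange equation gives
    d/dx( y' / sqrt(1 + (y')^2) ) = 0  ⇒  y' / sqrt(1 + (y')^2) = const.
Hence y' is constant, so y(x) is affine.
Fitting the endpoints (-1, -1) and (5, 3):
    slope m = (3 − (-1)) / (5 − (-1)) = 2/3,
    intercept c = (-1) − m·(-1) = -1/3.
Extremal: y(x) = (2/3) x - 1/3.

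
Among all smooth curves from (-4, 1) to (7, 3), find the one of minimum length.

Arc-length functional: J[y] = ∫ sqrt(1 + (y')^2) dx.
Lagrangian L = sqrt(1 + (y')^2) has no explicit y dependence, so ∂L/∂y = 0 and the Euler-Lagrange equation gives
    d/dx( y' / sqrt(1 + (y')^2) ) = 0  ⇒  y' / sqrt(1 + (y')^2) = const.
Hence y' is constant, so y(x) is affine.
Fitting the endpoints (-4, 1) and (7, 3):
    slope m = (3 − 1) / (7 − (-4)) = 2/11,
    intercept c = 1 − m·(-4) = 19/11.
Extremal: y(x) = (2/11) x + 19/11.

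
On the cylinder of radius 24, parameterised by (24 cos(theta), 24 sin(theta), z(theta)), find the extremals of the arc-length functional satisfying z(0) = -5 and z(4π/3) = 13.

Parameterise the cylinder of radius R = 24 as
    r(θ) = (24 cos θ, 24 sin θ, z(θ)).
The arc-length element is
    ds = sqrt(576 + (dz/dθ)^2) dθ,
so the Lagrangian is L = sqrt(576 + z'^2).
L depends on z' only, not on z or θ, so ∂L/∂z = 0 and
    ∂L/∂z' = z' / sqrt(576 + z'^2).
The Euler-Lagrange equation gives
    d/dθ( z' / sqrt(576 + z'^2) ) = 0,
so z' is constant. Integrating once:
    z(θ) = a θ + b,
a helix on the cylinder (a straight line when the cylinder is unrolled). The constants a, b are determined by the endpoint conditions.
With endpoint conditions z(0) = -5 and z(4π/3) = 13: from z(0) = b we get b = -5, and a·4π/3 + -5 = 13 gives a = 27/(2π), so
    z(θ) = (27/(2π)) θ − 5.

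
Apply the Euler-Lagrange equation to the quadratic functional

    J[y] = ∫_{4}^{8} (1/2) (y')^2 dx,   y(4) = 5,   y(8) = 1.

The Lagrangian is L = (1/2) (y')^2.
Compute ∂L/∂y = 0, ∂L/∂y' = y'.
The Euler-Lagrange equation d/dx(∂L/∂y') − ∂L/∂y = 0 reduces to
    y'' = 0.
Its general solution is
    y(x) = A x + B,
with A, B fixed by the endpoint conditions.
Applying the endpoint conditions y(4) = 5 and y(8) = 1: solve A·4 + B = 5 and A·8 + B = 1. Subtracting gives A(8 − 4) = 1 − 5, so A = -1, and B = 5 − A·4 = 9. Therefore
    y(x) = -x + 9.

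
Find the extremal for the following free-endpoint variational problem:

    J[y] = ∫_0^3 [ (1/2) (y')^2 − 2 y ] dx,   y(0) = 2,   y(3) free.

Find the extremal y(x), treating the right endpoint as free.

The Lagrangian L = (1/2) (y')^2 − 2 y gives
    ∂L/∂y = −2,   ∂L/∂y' = y'.
Euler-Lagrange: d/dx(y') − (−2) = 0, i.e. y'' + 2 = 0, so
    y(x) = −(2/2) x^2 + C1 x + C2.
Fixed left endpoint y(0) = 2 ⇒ C2 = 2.
The right endpoint x = 3 is free, so the natural (transversality) condition is ∂L/∂y' |_{x=3} = 0, i.e. y'(3) = 0.
Compute y'(x) = −2 x + C1, so y'(3) = −6 + C1 = 0 ⇒ C1 = 6.
Therefore the extremal is
    y(x) = −x^2 + 6 x + 2.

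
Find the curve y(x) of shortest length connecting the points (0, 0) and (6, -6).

Arc-length functional: J[y] = ∫ sqrt(1 + (y')^2) dx.
Lagrangian L = sqrt(1 + (y')^2) has no explicit y dependence, so ∂L/∂y = 0 and the Euler-Lagrange equation gives
    d/dx( y' / sqrt(1 + (y')^2) ) = 0  ⇒  y' / sqrt(1 + (y')^2) = const.
Hence y' is constant, so y(x) is affine.
Fitting the endpoints (0, 0) and (6, -6):
    slope m = ((-6) − 0) / (6 − 0) = -1,
    intercept c = 0 − m·0 = 0.
Extremal: y(x) = -x.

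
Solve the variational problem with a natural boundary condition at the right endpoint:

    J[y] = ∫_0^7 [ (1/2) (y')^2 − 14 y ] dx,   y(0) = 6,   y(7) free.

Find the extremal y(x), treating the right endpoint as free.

The Lagrangian L = (1/2) (y')^2 − 14 y gives
    ∂L/∂y = −14,   ∂L/∂y' = y'.
Euler-Lagrange: d/dx(y') − (−14) = 0, i.e. y'' + 14 = 0, so
    y(x) = −(14/2) x^2 + C1 x + C2.
Fixed left endpoint y(0) = 6 ⇒ C2 = 6.
The right endpoint x = 7 is free, so the natural (transversality) condition is ∂L/∂y' |_{x=7} = 0, i.e. y'(7) = 0.
Compute y'(x) = −14 x + C1, so y'(7) = −98 + C1 = 0 ⇒ C1 = 98.
Therefore the extremal is
    y(x) = −7 x^2 + 98 x + 6.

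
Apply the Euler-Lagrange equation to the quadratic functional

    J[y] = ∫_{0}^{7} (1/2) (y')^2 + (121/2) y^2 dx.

The Lagrangian is L = (1/2) (y')^2 + (121/2) y^2.
Compute ∂L/∂y = 121y, ∂L/∂y' = y'.
The Euler-Lagrange equation d/dx(∂L/∂y') − ∂L/∂y = 0 reduces to
    y'' − 121 y = 0.
Its general solution is
    y(x) = A e^(11x) + B e^(−11x),
with A, B fixed by the endpoint conditions.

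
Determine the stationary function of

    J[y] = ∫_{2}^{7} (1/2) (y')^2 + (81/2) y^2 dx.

The Lagrangian is L = (1/2) (y')^2 + (81/2) y^2.
Compute ∂L/∂y = 81y, ∂L/∂y' = y'.
The Euler-Lagrange equation d/dx(∂L/∂y') − ∂L/∂y = 0 reduces to
    y'' − 81 y = 0.
Its general solution is
    y(x) = A e^(9x) + B e^(−9x),
with A, B fixed by the endpoint conditions.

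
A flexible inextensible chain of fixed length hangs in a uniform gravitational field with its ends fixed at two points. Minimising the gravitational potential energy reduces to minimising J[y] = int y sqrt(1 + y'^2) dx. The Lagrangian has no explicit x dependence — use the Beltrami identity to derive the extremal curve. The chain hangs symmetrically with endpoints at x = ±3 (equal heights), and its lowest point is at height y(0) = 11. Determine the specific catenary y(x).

The Lagrangian L(y, y') = y sqrt(1 + y'^2) has no explicit x dependence, so the Beltrami identity applies:
    L − y' ∂L/∂y' = C.
Compute ∂L/∂y' = y · y' / sqrt(1 + y'^2). Then
    L − y' ∂L/∂y'
    = y sqrt(1 + y'^2) − y · y'^2 / sqrt(1 + y'^2)
    = y (1 + y'^2 − y'^2) / sqrt(1 + y'^2)
    = y / sqrt(1 + y'^2) = C.
Squaring gives y^2 = C^2 (1 + y'^2), i.e.
    y'^2 = y^2 / C^2 − 1.
Separating variables,
    dy / sqrt(y^2 − C^2) = dx / C,
and integrating gives arccosh(y / C) = (x − a)/C, so
    y(x) = C cosh((x − a)/C),
the catenary. The constants C and a are fixed by the two endpoint conditions (and, for the hanging-chain problem, the length constraint selects C).
Now fit the given data. The endpoints x = ±3 are symmetric at equal height, so the catenary is even about its minimum: a = 0 and y(x) = C cosh(x/C). The lowest point is y(0) = C cosh(0) = C, and we are told y(0) = 11, so C = 11. Therefore
    y(x) = 11 cosh(x/11),
and at the endpoints
    y(±3) = 11 cosh(3/11).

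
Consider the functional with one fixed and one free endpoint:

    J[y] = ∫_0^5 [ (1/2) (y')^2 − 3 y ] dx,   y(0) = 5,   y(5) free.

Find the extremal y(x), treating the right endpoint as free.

The Lagrangian L = (1/2) (y')^2 − 3 y gives
    ∂L/∂y = −3,   ∂L/∂y' = y'.
Euler-Lagrange: d/dx(y') − (−3) = 0, i.e. y'' + 3 = 0, so
    y(x) = −(3/2) x^2 + C1 x + C2.
Fixed left endpoint y(0) = 5 ⇒ C2 = 5.
The right endpoint x = 5 is free, so the natural (transversality) condition is ∂L/∂y' |_{x=5} = 0, i.e. y'(5) = 0.
Compute y'(x) = −3 x + C1, so y'(5) = −15 + C1 = 0 ⇒ C1 = 15.
Therefore the extremal is
    y(x) = −(3/2) x^2 + 15 x + 5.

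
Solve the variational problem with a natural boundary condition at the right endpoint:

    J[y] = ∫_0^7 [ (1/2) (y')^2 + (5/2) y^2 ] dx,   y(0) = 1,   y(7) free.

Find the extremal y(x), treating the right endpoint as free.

The Lagrangian L = (1/2) (y')^2 + (5/2) y^2 gives
    ∂L/∂y = 5 y,   ∂L/∂y' = y'.
Euler-Lagrange: y'' − 5 y = 0.
With k = sqrt(5), the general solution is
    y(x) = A cosh(sqrt(5) x) + B sinh(sqrt(5) x).
Fixed left endpoint y(0) = 1 ⇒ A = 1.
The right endpoint x = 7 is free, so the natural (transversality) condition is ∂L/∂y' |_{x=7} = 0, i.e. y'(7) = 0.
Compute y'(x) = A k sinh(k x) + B k cosh(k x), so
    y'(7) = A k sinh(k·7) + B k cosh(k·7) = 0
    ⇒ B = −A tanh(k·7) = − tanh(sqrt(5)·7).
Therefore the extremal is
    y(x) = cosh(sqrt(5) x) − tanh(sqrt(5)·7) sinh(sqrt(5) x).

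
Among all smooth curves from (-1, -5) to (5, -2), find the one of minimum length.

Arc-length functional: J[y] = ∫ sqrt(1 + (y')^2) dx.
Lagrangian L = sqrt(1 + (y')^2) has no explicit y dependence, so ∂L/∂y = 0 and the Euler-Lagrange equation gives
    d/dx( y' / sqrt(1 + (y')^2) ) = 0  ⇒  y' / sqrt(1 + (y')^2) = const.
Hence y' is constant, so y(x) is affine.
Fitting the endpoints (-1, -5) and (5, -2):
    slope m = ((-2) − (-5)) / (5 − (-1)) = 1/2,
    intercept c = (-5) − m·(-1) = -9/2.
Extremal: y(x) = (1/2) x - 9/2.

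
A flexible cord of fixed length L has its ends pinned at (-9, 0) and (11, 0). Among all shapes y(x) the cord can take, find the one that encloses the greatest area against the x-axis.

Set up the augmented Lagrangian using a multiplier λ for the length constraint:
    F(y, y') = y − λ sqrt(1 + y'^2).
F has no explicit x dependence, so the Beltrami identity yields a first integral
    F − y' ∂F/∂y' = C.
Compute ∂F/∂y' = −λ y' / sqrt(1 + y'^2). Then
    y − λ sqrt(1 + y'^2) + λ y'^2 / sqrt(1 + y'^2) = C
    ⇒  y − λ / sqrt(1 + y'^2) = C.
Solving for y' and integrating gives
    (x − a)^2 + (y − b)^2 = λ^2,
a circular arc of radius λ. The constants a, b are determined by the endpoint conditions y(-9) = y(11) = 0, and λ is fixed implicitly by the length constraint
    ∫_{-9}^{11} sqrt(1 + y'^2) dx = L.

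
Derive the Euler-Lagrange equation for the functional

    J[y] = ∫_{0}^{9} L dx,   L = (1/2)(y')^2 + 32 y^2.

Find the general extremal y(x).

The Lagrangian is L = (1/2)(y')^2 + 32 y^2.
∂L/∂y = 64y.
∂L/∂y' = y'.
The Euler-Lagrange equation d/dx(∂L/∂y') − ∂L/∂y = 0 becomes:
    y'' - 64 y = 0
General solution: y(x) = A e^(8x) + B e^(-8x), where A and B are arbitrary constants fixed by the endpoint conditions.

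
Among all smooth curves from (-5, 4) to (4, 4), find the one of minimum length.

Arc-length functional: J[y] = ∫ sqrt(1 + (y')^2) dx.
Lagrangian L = sqrt(1 + (y')^2) has no explicit y dependence, so ∂L/∂y = 0 and the Euler-Lagrange equation gives
    d/dx( y' / sqrt(1 + (y')^2) ) = 0  ⇒  y' / sqrt(1 + (y')^2) = const.
Hence y' is constant, so y(x) is affine.
Fitting the endpoints (-5, 4) and (4, 4):
    slope m = (4 − 4) / (4 − (-5)) = 0,
    intercept c = 4 − m·(-5) = 4.
Extremal: y(x) = 4.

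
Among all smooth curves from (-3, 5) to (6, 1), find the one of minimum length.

Arc-length functional: J[y] = ∫ sqrt(1 + (y')^2) dx.
Lagrangian L = sqrt(1 + (y')^2) has no explicit y dependence, so ∂L/∂y = 0 and the Euler-Lagrange equation gives
    d/dx( y' / sqrt(1 + (y')^2) ) = 0  ⇒  y' / sqrt(1 + (y')^2) = const.
Hence y' is constant, so y(x) is affine.
Fitting the endpoints (-3, 5) and (6, 1):
    slope m = (1 − 5) / (6 − (-3)) = -4/9,
    intercept c = 5 − m·(-3) = 11/3.
Extremal: y(x) = (-4/9) x + 11/3.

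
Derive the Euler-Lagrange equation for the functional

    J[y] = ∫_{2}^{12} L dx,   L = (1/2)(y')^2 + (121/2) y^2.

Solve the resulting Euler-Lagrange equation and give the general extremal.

The Lagrangian is L = (1/2)(y')^2 + (121/2) y^2.
∂L/∂y = 121y.
∂L/∂y' = y'.
The Euler-Lagrange equation d/dx(∂L/∂y') − ∂L/∂y = 0 becomes:
    y'' - 121 y = 0
General solution: y(x) = A e^(11x) + B e^(-11x), where A and B are arbitrary constants fixed by the endpoint conditions.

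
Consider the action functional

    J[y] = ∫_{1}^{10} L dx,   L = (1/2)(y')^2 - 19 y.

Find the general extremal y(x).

The Lagrangian is L = (1/2)(y')^2 - 19 y.
∂L/∂y = -19.
∂L/∂y' = y'.
The Euler-Lagrange equation d/dx(∂L/∂y') − ∂L/∂y = 0 becomes:
    y'' + 19 = 0
General solution: y(x) = -(19/2) x^2 + A x + B, where A and B are arbitrary constants fixed by the endpoint conditions.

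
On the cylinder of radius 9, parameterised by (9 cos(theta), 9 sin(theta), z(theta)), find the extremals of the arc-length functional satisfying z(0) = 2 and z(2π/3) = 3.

Parameterise the cylinder of radius R = 9 as
    r(θ) = (9 cos θ, 9 sin θ, z(θ)).
The arc-length element is
    ds = sqrt(81 + (dz/dθ)^2) dθ,
so the Lagrangian is L = sqrt(81 + z'^2).
L depends on z' only, not on z or θ, so ∂L/∂z = 0 and
    ∂L/∂z' = z' / sqrt(81 + z'^2).
The Euler-Lagrange equation gives
    d/dθ( z' / sqrt(81 + z'^2) ) = 0,
so z' is constant. Integrating once:
    z(θ) = a θ + b,
a helix on the cylinder (a straight line when the cylinder is unrolled). The constants a, b are determined by the endpoint conditions.
With endpoint conditions z(0) = 2 and z(2π/3) = 3: from z(0) = b we get b = 2, and a·2π/3 + 2 = 3 gives a = 3/(2π), so
    z(θ) = (3/(2π)) θ + 2.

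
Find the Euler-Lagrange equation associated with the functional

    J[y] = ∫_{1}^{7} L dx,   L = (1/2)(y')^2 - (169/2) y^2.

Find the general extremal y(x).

The Lagrangian is L = (1/2)(y')^2 - (169/2) y^2.
∂L/∂y = -169y.
∂L/∂y' = y'.
The Euler-Lagrange equation d/dx(∂L/∂y') − ∂L/∂y = 0 becomes:
    y'' + 169 y = 0
General solution: y(x) = A sin(13x) + B cos(13x), where A and B are arbitrary constants fixed by the endpoint conditions.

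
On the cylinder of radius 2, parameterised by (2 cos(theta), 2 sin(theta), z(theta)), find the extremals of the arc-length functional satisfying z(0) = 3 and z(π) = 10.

Parameterise the cylinder of radius R = 2 as
    r(θ) = (2 cos θ, 2 sin θ, z(θ)).
The arc-length element is
    ds = sqrt(4 + (dz/dθ)^2) dθ,
so the Lagrangian is L = sqrt(4 + z'^2).
L depends on z' only, not on z or θ, so ∂L/∂z = 0 and
    ∂L/∂z' = z' / sqrt(4 + z'^2).
The Euler-Lagrange equation gives
    d/dθ( z' / sqrt(4 + z'^2) ) = 0,
so z' is constant. Integrating once:
    z(θ) = a θ + b,
a helix on the cylinder (a straight line when the cylinder is unrolled). The constants a, b are determined by the endpoint conditions.
With endpoint conditions z(0) = 3 and z(π) = 10: from z(0) = b we get b = 3, and a·π + 3 = 10 gives a = 7/π, so
    z(θ) = (7/π) θ + 3.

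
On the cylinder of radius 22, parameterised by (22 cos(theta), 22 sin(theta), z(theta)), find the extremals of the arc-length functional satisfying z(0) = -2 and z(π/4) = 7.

Parameterise the cylinder of radius R = 22 as
    r(θ) = (22 cos θ, 22 sin θ, z(θ)).
The arc-length element is
    ds = sqrt(484 + (dz/dθ)^2) dθ,
so the Lagrangian is L = sqrt(484 + z'^2).
L depends on z' only, not on z or θ, so ∂L/∂z = 0 and
    ∂L/∂z' = z' / sqrt(484 + z'^2).
The Euler-Lagrange equation gives
    d/dθ( z' / sqrt(484 + z'^2) ) = 0,
so z' is constant. Integrating once:
    z(θ) = a θ + b,
a helix on the cylinder (a straight line when the cylinder is unrolled). The constants a, b are determined by the endpoint conditions.
With endpoint conditions z(0) = -2 and z(π/4) = 7: from z(0) = b we get b = -2, and a·π/4 + -2 = 7 gives a = 36/π, so
    z(θ) = (36/π) θ − 2.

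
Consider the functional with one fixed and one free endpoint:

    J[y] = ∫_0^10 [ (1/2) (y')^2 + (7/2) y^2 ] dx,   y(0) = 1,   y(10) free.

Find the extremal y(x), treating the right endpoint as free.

The Lagrangian L = (1/2) (y')^2 + (7/2) y^2 gives
    ∂L/∂y = 7 y,   ∂L/∂y' = y'.
Euler-Lagrange: y'' − 7 y = 0.
With k = sqrt(7), the general solution is
    y(x) = A cosh(sqrt(7) x) + B sinh(sqrt(7) x).
Fixed left endpoint y(0) = 1 ⇒ A = 1.
The right endpoint x = 10 is free, so the natural (transversality) condition is ∂L/∂y' |_{x=10} = 0, i.e. y'(10) = 0.
Compute y'(x) = A k sinh(k x) + B k cosh(k x), so
    y'(10) = A k sinh(k·10) + B k cosh(k·10) = 0
    ⇒ B = −A tanh(k·10) = − tanh(sqrt(7)·10).
Therefore the extremal is
    y(x) = cosh(sqrt(7) x) − tanh(sqrt(7)·10) sinh(sqrt(7) x).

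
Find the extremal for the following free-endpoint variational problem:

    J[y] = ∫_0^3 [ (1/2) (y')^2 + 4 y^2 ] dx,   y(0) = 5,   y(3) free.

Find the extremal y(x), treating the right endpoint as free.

The Lagrangian L = (1/2) (y')^2 + 4 y^2 gives
    ∂L/∂y = 8 y,   ∂L/∂y' = y'.
Euler-Lagrange: y'' − 8 y = 0.
With k = sqrt(8), the general solution is
    y(x) = A cosh(sqrt(8) x) + B sinh(sqrt(8) x).
Fixed left endpoint y(0) = 5 ⇒ A = 5.
The right endpoint x = 3 is free, so the natural (transversality) condition is ∂L/∂y' |_{x=3} = 0, i.e. y'(3) = 0.
Compute y'(x) = A k sinh(k x) + B k cosh(k x), so
    y'(3) = A k sinh(k·3) + B k cosh(k·3) = 0
    ⇒ B = −A tanh(k·3) = − 5 tanh(sqrt(8)·3).
Therefore the extremal is
    y(x) = 5 cosh(sqrt(8) x) − 5 tanh(sqrt(8)·3) sinh(sqrt(8) x).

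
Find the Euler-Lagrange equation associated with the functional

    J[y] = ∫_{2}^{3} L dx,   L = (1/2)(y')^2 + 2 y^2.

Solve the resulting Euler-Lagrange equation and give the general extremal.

The Lagrangian is L = (1/2)(y')^2 + 2 y^2.
∂L/∂y = 4y.
∂L/∂y' = y'.
The Euler-Lagrange equation d/dx(∂L/∂y') − ∂L/∂y = 0 becomes:
    y'' - 4 y = 0
General solution: y(x) = A e^(2x) + B e^(-2x), where A and B are arbitrary constants fixed by the endpoint conditions.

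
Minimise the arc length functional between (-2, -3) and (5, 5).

Arc-length functional: J[y] = ∫ sqrt(1 + (y')^2) dx.
Lagrangian L = sqrt(1 + (y')^2) has no explicit y dependence, so ∂L/∂y = 0 and the Euler-Lagrange equation gives
    d/dx( y' / sqrt(1 + (y')^2) ) = 0  ⇒  y' / sqrt(1 + (y')^2) = const.
Hence y' is constant, so y(x) is affine.
Fitting the endpoints (-2, -3) and (5, 5):
    slope m = (5 − (-3)) / (5 − (-2)) = 8/7,
    intercept c = (-3) − m·(-2) = -5/7.
Extremal: y(x) = (8/7) x - 5/7.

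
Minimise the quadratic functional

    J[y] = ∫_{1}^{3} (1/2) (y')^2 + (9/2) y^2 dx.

The Lagrangian is L = (1/2) (y')^2 + (9/2) y^2.
Compute ∂L/∂y = 9y, ∂L/∂y' = y'.
The Euler-Lagrange equation d/dx(∂L/∂y') − ∂L/∂y = 0 reduces to
    y'' − 9 y = 0.
Its general solution is
    y(x) = A e^(3x) + B e^(−3x),
with A, B fixed by the endpoint conditions.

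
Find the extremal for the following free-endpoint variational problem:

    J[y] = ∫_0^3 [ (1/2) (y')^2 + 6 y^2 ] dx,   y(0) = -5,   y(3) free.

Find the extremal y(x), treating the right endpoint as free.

The Lagrangian L = (1/2) (y')^2 + 6 y^2 gives
    ∂L/∂y = 12 y,   ∂L/∂y' = y'.
Euler-Lagrange: y'' − 12 y = 0.
With k = sqrt(12), the general solution is
    y(x) = A cosh(sqrt(12) x) + B sinh(sqrt(12) x).
Fixed left endpoint y(0) = -5 ⇒ A = -5.
The right endpoint x = 3 is free, so the natural (transversality) condition is ∂L/∂y' |_{x=3} = 0, i.e. y'(3) = 0.
Compute y'(x) = A k sinh(k x) + B k cosh(k x), so
    y'(3) = A k sinh(k·3) + B k cosh(k·3) = 0
    ⇒ B = −A tanh(k·3) = 5 tanh(sqrt(12)·3).
Therefore the extremal is
    y(x) = −5 cosh(sqrt(12) x) + 5 tanh(sqrt(12)·3) sinh(sqrt(12) x).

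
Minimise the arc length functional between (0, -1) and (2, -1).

Arc-length functional: J[y] = ∫ sqrt(1 + (y')^2) dx.
Lagrangian L = sqrt(1 + (y')^2) has no explicit y dependence, so ∂L/∂y = 0 and the Euler-Lagrange equation gives
    d/dx( y' / sqrt(1 + (y')^2) ) = 0  ⇒  y' / sqrt(1 + (y')^2) = const.
Hence y' is constant, so y(x) is affine.
Fitting the endpoints (0, -1) and (2, -1):
    slope m = ((-1) − (-1)) / (2 − 0) = 0,
    intercept c = (-1) − m·0 = -1.
Extremal: y(x) = -1.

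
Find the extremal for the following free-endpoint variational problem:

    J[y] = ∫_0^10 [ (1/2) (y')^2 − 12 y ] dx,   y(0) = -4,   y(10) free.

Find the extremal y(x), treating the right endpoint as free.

The Lagrangian L = (1/2) (y')^2 − 12 y gives
    ∂L/∂y = −12,   ∂L/∂y' = y'.
Euler-Lagrange: d/dx(y') − (−12) = 0, i.e. y'' + 12 = 0, so
    y(x) = −(12/2) x^2 + C1 x + C2.
Fixed left endpoint y(0) = -4 ⇒ C2 = -4.
The right endpoint x = 10 is free, so the natural (transversality) condition is ∂L/∂y' |_{x=10} = 0, i.e. y'(10) = 0.
Compute y'(x) = −12 x + C1, so y'(10) = −120 + C1 = 0 ⇒ C1 = 120.
Therefore the extremal is
    y(x) = −6 x^2 + 120 x − 4.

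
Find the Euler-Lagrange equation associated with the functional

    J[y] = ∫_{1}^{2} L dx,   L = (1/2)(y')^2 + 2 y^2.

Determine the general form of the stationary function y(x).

The Lagrangian is L = (1/2)(y')^2 + 2 y^2.
∂L/∂y = 4y.
∂L/∂y' = y'.
The Euler-Lagrange equation d/dx(∂L/∂y') − ∂L/∂y = 0 becomes:
    y'' - 4 y = 0
General solution: y(x) = A e^(2x) + B e^(-2x), where A and B are arbitrary constants fixed by the endpoint conditions.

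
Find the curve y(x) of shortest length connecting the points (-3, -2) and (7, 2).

Arc-length functional: J[y] = ∫ sqrt(1 + (y')^2) dx.
Lagrangian L = sqrt(1 + (y')^2) has no explicit y dependence, so ∂L/∂y = 0 and the Euler-Lagrange equation gives
    d/dx( y' / sqrt(1 + (y')^2) ) = 0  ⇒  y' / sqrt(1 + (y')^2) = const.
Hence y' is constant, so y(x) is affine.
Fitting the endpoints (-3, -2) and (7, 2):
    slope m = (2 − (-2)) / (7 − (-3)) = 2/5,
    intercept c = (-2) − m·(-3) = -4/5.
Extremal: y(x) = (2/5) x - 4/5.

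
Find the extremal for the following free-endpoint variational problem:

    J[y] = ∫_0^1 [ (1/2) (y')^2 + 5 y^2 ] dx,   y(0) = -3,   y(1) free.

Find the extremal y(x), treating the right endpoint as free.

The Lagrangian L = (1/2) (y')^2 + 5 y^2 gives
    ∂L/∂y = 10 y,   ∂L/∂y' = y'.
Euler-Lagrange: y'' − 10 y = 0.
With k = sqrt(10), the general solution is
    y(x) = A cosh(sqrt(10) x) + B sinh(sqrt(10) x).
Fixed left endpoint y(0) = -3 ⇒ A = -3.
The right endpoint x = 1 is free, so the natural (transversality) condition is ∂L/∂y' |_{x=1} = 0, i.e. y'(1) = 0.
Compute y'(x) = A k sinh(k x) + B k cosh(k x), so
    y'(1) = A k sinh(k·1) + B k cosh(k·1) = 0
    ⇒ B = −A tanh(k·1) = 3 tanh(sqrt(10)·1).
Therefore the extremal is
    y(x) = −3 cosh(sqrt(10) x) + 3 tanh(sqrt(10)·1) sinh(sqrt(10) x).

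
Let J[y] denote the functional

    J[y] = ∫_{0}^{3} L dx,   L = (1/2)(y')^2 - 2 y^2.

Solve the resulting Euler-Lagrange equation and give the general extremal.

The Lagrangian is L = (1/2)(y')^2 - 2 y^2.
∂L/∂y = -4y.
∂L/∂y' = y'.
The Euler-Lagrange equation d/dx(∂L/∂y') − ∂L/∂y = 0 becomes:
    y'' + 4 y = 0
General solution: y(x) = A sin(2x) + B cos(2x), where A and B are arbitrary constants fixed by the endpoint conditions.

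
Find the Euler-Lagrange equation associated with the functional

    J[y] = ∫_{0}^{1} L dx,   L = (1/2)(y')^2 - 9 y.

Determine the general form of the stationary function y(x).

The Lagrangian is L = (1/2)(y')^2 - 9 y.
∂L/∂y = -9.
∂L/∂y' = y'.
The Euler-Lagrange equation d/dx(∂L/∂y') − ∂L/∂y = 0 becomes:
    y'' + 9 = 0
General solution: y(x) = -(9/2) x^2 + A x + B, where A and B are arbitrary constants fixed by the endpoint conditions.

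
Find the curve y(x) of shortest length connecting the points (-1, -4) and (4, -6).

Arc-length functional: J[y] = ∫ sqrt(1 + (y')^2) dx.
Lagrangian L = sqrt(1 + (y')^2) has no explicit y dependence, so ∂L/∂y = 0 and the Euler-Lagrange equation gives
    d/dx( y' / sqrt(1 + (y')^2) ) = 0  ⇒  y' / sqrt(1 + (y')^2) = const.
Hence y' is constant, so y(x) is affine.
Fitting the endpoints (-1, -4) and (4, -6):
    slope m = ((-6) − (-4)) / (4 − (-1)) = -2/5,
    intercept c = (-4) − m·(-1) = -22/5.
Extremal: y(x) = (-2/5) x - 22/5.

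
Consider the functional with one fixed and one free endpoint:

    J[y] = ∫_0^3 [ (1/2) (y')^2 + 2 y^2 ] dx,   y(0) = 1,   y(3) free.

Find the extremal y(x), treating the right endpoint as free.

The Lagrangian L = (1/2) (y')^2 + 2 y^2 gives
    ∂L/∂y = 4 y,   ∂L/∂y' = y'.
Euler-Lagrange: y'' − 4 y = 0.
With k = 2, the general solution is
    y(x) = A cosh(2 x) + B sinh(2 x).
Fixed left endpoint y(0) = 1 ⇒ A = 1.
The right endpoint x = 3 is free, so the natural (transversality) condition is ∂L/∂y' |_{x=3} = 0, i.e. y'(3) = 0.
Compute y'(x) = A k sinh(k x) + B k cosh(k x), so
    y'(3) = A k sinh(k·3) + B k cosh(k·3) = 0
    ⇒ B = −A tanh(k·3) = − tanh(2·3).
Therefore the extremal is
    y(x) = cosh(2 x) − tanh(2·3) sinh(2 x).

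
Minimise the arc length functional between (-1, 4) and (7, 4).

Arc-length functional: J[y] = ∫ sqrt(1 + (y')^2) dx.
Lagrangian L = sqrt(1 + (y')^2) has no explicit y dependence, so ∂L/∂y = 0 and the Euler-Lagrange equation gives
    d/dx( y' / sqrt(1 + (y')^2) ) = 0  ⇒  y' / sqrt(1 + (y')^2) = const.
Hence y' is constant, so y(x) is affine.
Fitting the endpoints (-1, 4) and (7, 4):
    slope m = (4 − 4) / (7 − (-1)) = 0,
    intercept c = 4 − m·(-1) = 4.
Extremal: y(x) = 4.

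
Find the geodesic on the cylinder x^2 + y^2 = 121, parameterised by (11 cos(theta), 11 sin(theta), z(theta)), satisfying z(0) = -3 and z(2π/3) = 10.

Parameterise the cylinder of radius R = 11 as
    r(θ) = (11 cos θ, 11 sin θ, z(θ)).
The arc-length element is
    ds = sqrt(121 + (dz/dθ)^2) dθ,
so the Lagrangian is L = sqrt(121 + z'^2).
L depends on z' only, not on z or θ, so ∂L/∂z = 0 and
    ∂L/∂z' = z' / sqrt(121 + z'^2).
The Euler-Lagrange equation gives
    d/dθ( z' / sqrt(121 + z'^2) ) = 0,
so z' is constant. Integrating once:
    z(θ) = a θ + b,
a helix on the cylinder (a straight line when the cylinder is unrolled). The constants a, b are determined by the endpoint conditions.
With endpoint conditions z(0) = -3 and z(2π/3) = 10: from z(0) = b we get b = -3, and a·2π/3 + -3 = 10 gives a = 39/(2π), so
    z(θ) = (39/(2π)) θ − 3.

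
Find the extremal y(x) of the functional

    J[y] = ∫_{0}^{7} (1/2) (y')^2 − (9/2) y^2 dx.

The Lagrangian is L = (1/2) (y')^2 − (9/2) y^2.
Compute ∂L/∂y = -9y, ∂L/∂y' = y'.
The Euler-Lagrange equation d/dx(∂L/∂y') − ∂L/∂y = 0 reduces to
    y'' + 9 y = 0.
Its general solution is
    y(x) = A sin(3x) + B cos(3x),
with A, B fixed by the endpoint conditions.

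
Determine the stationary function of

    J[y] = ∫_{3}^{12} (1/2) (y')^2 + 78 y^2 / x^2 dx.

The Lagrangian is L = (1/2) (y')^2 + 78 y^2 / x^2.
Compute ∂L/∂y = 156y/x^2, ∂L/∂y' = y'.
The Euler-Lagrange equation d/dx(∂L/∂y') − ∂L/∂y = 0 reduces to
    y'' − 156/x^2 · y = 0  (x > 0).
Its general solution is
    y(x) = A x^13 + B x^(-12),
with A, B fixed by the endpoint conditions.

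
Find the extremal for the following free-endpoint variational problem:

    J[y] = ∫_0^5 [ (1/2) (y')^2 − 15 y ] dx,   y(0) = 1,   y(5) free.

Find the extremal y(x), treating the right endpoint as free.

The Lagrangian L = (1/2) (y')^2 − 15 y gives
    ∂L/∂y = −15,   ∂L/∂y' = y'.
Euler-Lagrange: d/dx(y') − (−15) = 0, i.e. y'' + 15 = 0, so
    y(x) = −(15/2) x^2 + C1 x + C2.
Fixed left endpoint y(0) = 1 ⇒ C2 = 1.
The right endpoint x = 5 is free, so the natural (transversality) condition is ∂L/∂y' |_{x=5} = 0, i.e. y'(5) = 0.
Compute y'(x) = −15 x + C1, so y'(5) = −75 + C1 = 0 ⇒ C1 = 75.
Therefore the extremal is
    y(x) = −(15/2) x^2 + 75 x + 1.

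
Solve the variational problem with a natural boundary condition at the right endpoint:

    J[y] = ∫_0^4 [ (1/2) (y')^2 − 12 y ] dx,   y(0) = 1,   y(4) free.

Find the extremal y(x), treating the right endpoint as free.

The Lagrangian L = (1/2) (y')^2 − 12 y gives
    ∂L/∂y = −12,   ∂L/∂y' = y'.
Euler-Lagrange: d/dx(y') − (−12) = 0, i.e. y'' + 12 = 0, so
    y(x) = −(12/2) x^2 + C1 x + C2.
Fixed left endpoint y(0) = 1 ⇒ C2 = 1.
The right endpoint x = 4 is free, so the natural (transversality) condition is ∂L/∂y' |_{x=4} = 0, i.e. y'(4) = 0.
Compute y'(x) = −12 x + C1, so y'(4) = −48 + C1 = 0 ⇒ C1 = 48.
Therefore the extremal is
    y(x) = −6 x^2 + 48 x + 1.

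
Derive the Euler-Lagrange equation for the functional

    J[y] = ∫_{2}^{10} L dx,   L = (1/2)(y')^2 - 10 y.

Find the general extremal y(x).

The Lagrangian is L = (1/2)(y')^2 - 10 y.
∂L/∂y = -10.
∂L/∂y' = y'.
The Euler-Lagrange equation d/dx(∂L/∂y') − ∂L/∂y = 0 becomes:
    y'' + 10 = 0
General solution: y(x) = -5 x^2 + A x + B, where A and B are arbitrary constants fixed by the endpoint conditions.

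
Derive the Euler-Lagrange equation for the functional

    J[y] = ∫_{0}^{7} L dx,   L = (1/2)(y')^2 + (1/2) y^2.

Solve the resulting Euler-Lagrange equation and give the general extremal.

The Lagrangian is L = (1/2)(y')^2 + (1/2) y^2.
∂L/∂y = y.
∂L/∂y' = y'.
The Euler-Lagrange equation d/dx(∂L/∂y') − ∂L/∂y = 0 becomes:
    y'' - y = 0
General solution: y(x) = A e^x + B e^(-x), where A and B are arbitrary constants fixed by the endpoint conditions.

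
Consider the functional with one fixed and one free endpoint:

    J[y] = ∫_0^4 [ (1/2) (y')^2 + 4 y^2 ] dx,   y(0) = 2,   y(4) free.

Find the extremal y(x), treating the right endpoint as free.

The Lagrangian L = (1/2) (y')^2 + 4 y^2 gives
    ∂L/∂y = 8 y,   ∂L/∂y' = y'.
Euler-Lagrange: y'' − 8 y = 0.
With k = sqrt(8), the general solution is
    y(x) = A cosh(sqrt(8) x) + B sinh(sqrt(8) x).
Fixed left endpoint y(0) = 2 ⇒ A = 2.
The right endpoint x = 4 is free, so the natural (transversality) condition is ∂L/∂y' |_{x=4} = 0, i.e. y'(4) = 0.
Compute y'(x) = A k sinh(k x) + B k cosh(k x), so
    y'(4) = A k sinh(k·4) + B k cosh(k·4) = 0
    ⇒ B = −A tanh(k·4) = − 2 tanh(sqrt(8)·4).
Therefore the extremal is
    y(x) = 2 cosh(sqrt(8) x) − 2 tanh(sqrt(8)·4) sinh(sqrt(8) x).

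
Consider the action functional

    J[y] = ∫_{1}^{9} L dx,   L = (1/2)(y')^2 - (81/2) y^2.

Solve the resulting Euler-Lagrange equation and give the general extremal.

The Lagrangian is L = (1/2)(y')^2 - (81/2) y^2.
∂L/∂y = -81y.
∂L/∂y' = y'.
The Euler-Lagrange equation d/dx(∂L/∂y') − ∂L/∂y = 0 becomes:
    y'' + 81 y = 0
General solution: y(x) = A sin(9x) + B cos(9x), where A and B are arbitrary constants fixed by the endpoint conditions.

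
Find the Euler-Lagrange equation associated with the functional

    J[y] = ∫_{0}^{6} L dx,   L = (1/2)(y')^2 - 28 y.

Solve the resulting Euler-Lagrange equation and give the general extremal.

The Lagrangian is L = (1/2)(y')^2 - 28 y.
∂L/∂y = -28.
∂L/∂y' = y'.
The Euler-Lagrange equation d/dx(∂L/∂y') − ∂L/∂y = 0 becomes:
    y'' + 28 = 0
General solution: y(x) = -14 x^2 + A x + B, where A and B are arbitrary constants fixed by the endpoint conditions.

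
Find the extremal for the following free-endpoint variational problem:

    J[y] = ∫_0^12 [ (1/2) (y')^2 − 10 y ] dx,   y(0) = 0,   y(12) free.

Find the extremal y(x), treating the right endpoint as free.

The Lagrangian L = (1/2) (y')^2 − 10 y gives
    ∂L/∂y = −10,   ∂L/∂y' = y'.
Euler-Lagrange: d/dx(y') − (−10) = 0, i.e. y'' + 10 = 0, so
    y(x) = −(10/2) x^2 + C1 x + C2.
Fixed left endpoint y(0) = 0 ⇒ C2 = 0.
The right endpoint x = 12 is free, so the natural (transversality) condition is ∂L/∂y' |_{x=12} = 0, i.e. y'(12) = 0.
Compute y'(x) = −10 x + C1, so y'(12) = −120 + C1 = 0 ⇒ C1 = 120.
Therefore the extremal is
    y(x) = −5 x^2 + 120 x.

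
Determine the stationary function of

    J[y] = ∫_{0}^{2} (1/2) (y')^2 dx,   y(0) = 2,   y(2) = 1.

The Lagrangian is L = (1/2) (y')^2.
Compute ∂L/∂y = 0, ∂L/∂y' = y'.
The Euler-Lagrange equation d/dx(∂L/∂y') − ∂L/∂y = 0 reduces to
    y'' = 0.
Its general solution is
    y(x) = A x + B,
with A, B fixed by the endpoint conditions.
Applying the endpoint conditions y(0) = 2 and y(2) = 1: solve A·0 + B = 2 and A·2 + B = 1. Subtracting gives A(2 − 0) = 1 − 2, so A = -1/2, and B = 2 − A·0 = 2. Therefore
    y(x) = (-1/2) x + 2.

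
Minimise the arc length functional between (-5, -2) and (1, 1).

Arc-length functional: J[y] = ∫ sqrt(1 + (y')^2) dx.
Lagrangian L = sqrt(1 + (y')^2) has no explicit y dependence, so ∂L/∂y = 0 and the Euler-Lagrange equation gives
    d/dx( y' / sqrt(1 + (y')^2) ) = 0  ⇒  y' / sqrt(1 + (y')^2) = const.
Hence y' is constant, so y(x) is affine.
Fitting the endpoints (-5, -2) and (1, 1):
    slope m = (1 − (-2)) / (1 − (-5)) = 1/2,
    intercept c = (-2) − m·(-5) = 1/2.
Extremal: y(x) = (1/2) x + 1/2.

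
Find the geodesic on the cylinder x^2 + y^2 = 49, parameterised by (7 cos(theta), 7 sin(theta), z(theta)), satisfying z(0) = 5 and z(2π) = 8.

Parameterise the cylinder of radius R = 7 as
    r(θ) = (7 cos θ, 7 sin θ, z(θ)).
The arc-length element is
    ds = sqrt(49 + (dz/dθ)^2) dθ,
so the Lagrangian is L = sqrt(49 + z'^2).
L depends on z' only, not on z or θ, so ∂L/∂z = 0 and
    ∂L/∂z' = z' / sqrt(49 + z'^2).
The Euler-Lagrange equation gives
    d/dθ( z' / sqrt(49 + z'^2) ) = 0,
so z' is constant. Integrating once:
    z(θ) = a θ + b,
a helix on the cylinder (a straight line when the cylinder is unrolled). The constants a, b are determined by the endpoint conditions.
With endpoint conditions z(0) = 5 and z(2π) = 8: from z(0) = b we get b = 5, and a·2π + 5 = 8 gives a = 3/(2π), so
    z(θ) = (3/(2π)) θ + 5.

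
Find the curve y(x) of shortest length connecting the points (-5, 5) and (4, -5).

Arc-length functional: J[y] = ∫ sqrt(1 + (y')^2) dx.
Lagrangian L = sqrt(1 + (y')^2) has no explicit y dependence, so ∂L/∂y = 0 and the Euler-Lagrange equation gives
    d/dx( y' / sqrt(1 + (y')^2) ) = 0  ⇒  y' / sqrt(1 + (y')^2) = const.
Hence y' is constant, so y(x) is affine.
Fitting the endpoints (-5, 5) and (4, -5):
    slope m = ((-5) − 5) / (4 − (-5)) = -10/9,
    intercept c = 5 − m·(-5) = -5/9.
Extremal: y(x) = (-10/9) x - 5/9.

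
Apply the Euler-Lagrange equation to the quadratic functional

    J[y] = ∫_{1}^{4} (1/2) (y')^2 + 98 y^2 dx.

The Lagrangian is L = (1/2) (y')^2 + 98 y^2.
Compute ∂L/∂y = 196y, ∂L/∂y' = y'.
The Euler-Lagrange equation d/dx(∂L/∂y') − ∂L/∂y = 0 reduces to
    y'' − 196 y = 0.
Its general solution is
    y(x) = A e^(14x) + B e^(−14x),
with A, B fixed by the endpoint conditions.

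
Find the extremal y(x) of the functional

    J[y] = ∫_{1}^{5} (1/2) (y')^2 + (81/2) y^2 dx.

The Lagrangian is L = (1/2) (y')^2 + (81/2) y^2.
Compute ∂L/∂y = 81y, ∂L/∂y' = y'.
The Euler-Lagrange equation d/dx(∂L/∂y') − ∂L/∂y = 0 reduces to
    y'' − 81 y = 0.
Its general solution is
    y(x) = A e^(9x) + B e^(−9x),
with A, B fixed by the endpoint conditions.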